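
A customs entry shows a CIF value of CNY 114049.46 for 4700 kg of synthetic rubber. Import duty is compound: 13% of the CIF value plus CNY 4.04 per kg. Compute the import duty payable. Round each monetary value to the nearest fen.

Ad valorem component: 114049.46 × 13% = 14826.43
Specific component: 4700 × 4.04 = 18988.00
Import duty = 14826.43 + 18988.00 = 33814.43

Import duty: CNY 33814.43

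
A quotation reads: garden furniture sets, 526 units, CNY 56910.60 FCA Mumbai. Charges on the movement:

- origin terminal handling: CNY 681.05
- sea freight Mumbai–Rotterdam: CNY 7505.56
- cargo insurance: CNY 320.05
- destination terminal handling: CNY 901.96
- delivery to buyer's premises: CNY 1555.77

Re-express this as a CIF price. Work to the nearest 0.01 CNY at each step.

Not relevant to the conversion: destination terminal, delivery — on the buyer under both terms; not part of either seller's price.
From FCA to CIF, the seller additionally bears: origin terminal, freight, insurance.
CIF price = 56910.60 + 681.05 + 7505.56 + 320.05 = 65417.26

CIF price: CNY 65417.26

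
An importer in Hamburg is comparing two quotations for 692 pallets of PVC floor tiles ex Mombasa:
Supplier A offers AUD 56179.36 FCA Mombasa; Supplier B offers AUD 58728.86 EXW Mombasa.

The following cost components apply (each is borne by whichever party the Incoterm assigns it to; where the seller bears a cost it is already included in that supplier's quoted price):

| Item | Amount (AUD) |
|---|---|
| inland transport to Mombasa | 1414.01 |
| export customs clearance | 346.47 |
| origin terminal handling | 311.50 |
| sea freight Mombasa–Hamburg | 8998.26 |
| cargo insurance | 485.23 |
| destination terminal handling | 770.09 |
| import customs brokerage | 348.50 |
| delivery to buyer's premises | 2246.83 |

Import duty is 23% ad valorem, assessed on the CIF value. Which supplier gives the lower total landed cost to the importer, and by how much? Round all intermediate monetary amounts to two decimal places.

Supplier A (FCA):
CIF value = FCA price + origin terminal + freight + insurance = 56179.36 + 311.50 + 8998.26 + 485.23 = 65974.35
Import duty = 65974.35 × 23% = 15174.10
Buyer bears (A): 311.50 + 8998.26 + 485.23 + 770.09 + 348.50 + 2246.83 = 13160.41
Landed cost (A) = invoice 56179.36 + 13160.41 + duty 15174.10 = 84513.87
Supplier B (EXW):
CIF value = EXW price + inland to port + export clearance + origin terminal + freight + insurance = 58728.86 + 1414.01 + 346.47 + 311.50 + 8998.26 + 485.23 = 70284.33
Import duty = 70284.33 × 23% = 16165.40
Buyer bears (B): 1414.01 + 346.47 + 311.50 + 8998.26 + 485.23 + 770.09 + 348.50 + 2246.83 = 14920.89
Landed cost (B) = invoice 58728.86 + 14920.89 + duty 16165.40 = 89815.15
Difference = |84513.87 − 89815.15| = 5301.28

Supplier A is cheaper by AUD 5301.28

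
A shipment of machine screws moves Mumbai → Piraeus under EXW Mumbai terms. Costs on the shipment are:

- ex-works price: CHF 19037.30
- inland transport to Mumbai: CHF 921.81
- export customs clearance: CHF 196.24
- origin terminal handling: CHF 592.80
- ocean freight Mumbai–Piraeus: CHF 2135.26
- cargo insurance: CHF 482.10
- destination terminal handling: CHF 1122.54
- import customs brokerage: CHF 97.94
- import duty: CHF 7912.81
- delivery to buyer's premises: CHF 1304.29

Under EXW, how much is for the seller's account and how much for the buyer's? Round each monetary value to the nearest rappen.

EXW: the seller makes goods available at their premises; the buyer bears all onward costs.
Seller's account: goods 19037.30 = 19037.30
Buyer's account: inland to port 921.81 + export clearance 196.24 + origin terminal 592.80 + freight 2135.26 + insurance 482.10 + destination terminal 1122.54 + brokerage 97.94 + duty 7912.81 + delivery 1304.29 = 14765.79

Seller: CHF 19037.30; buyer: CHF 14765.79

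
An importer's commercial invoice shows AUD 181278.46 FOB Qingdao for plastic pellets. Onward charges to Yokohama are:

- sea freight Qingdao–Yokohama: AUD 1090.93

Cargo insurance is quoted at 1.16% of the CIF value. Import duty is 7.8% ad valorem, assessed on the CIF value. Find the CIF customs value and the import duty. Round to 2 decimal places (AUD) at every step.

Let C be the CIF value. C = FOB price + freight + 1.16% × C
C − 1.16% × C = 181278.46 + 1090.93
0.9884 × C = 182369.39
C = 182369.39 / 0.9884 = 184509.70
Insurance premium = 1.16% × 184509.70 = 2140.31
Import duty = 184509.70 × 7.8% = 14391.76

CIF value: AUD 184509.70; import duty: AUD 14391.76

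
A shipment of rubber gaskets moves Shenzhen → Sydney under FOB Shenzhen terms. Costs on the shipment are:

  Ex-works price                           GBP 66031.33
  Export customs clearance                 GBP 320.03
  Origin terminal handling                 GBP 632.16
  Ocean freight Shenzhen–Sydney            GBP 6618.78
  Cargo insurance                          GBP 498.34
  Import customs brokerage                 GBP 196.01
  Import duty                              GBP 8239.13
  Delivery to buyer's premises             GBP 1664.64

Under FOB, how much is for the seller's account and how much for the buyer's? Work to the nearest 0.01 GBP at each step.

FOB: the seller bears costs until goods are on board at the origin port; the buyer bears freight, insurance and all costs thereafter.
Seller's account: goods 66031.33 + export clearance 320.03 + origin terminal 632.16 = 66983.52
Buyer's account: freight 6618.78 + insurance 498.34 + brokerage 196.01 + duty 8239.13 + delivery 1664.64 = 17216.90

Seller: GBP 66983.52; buyer: GBP 17216.90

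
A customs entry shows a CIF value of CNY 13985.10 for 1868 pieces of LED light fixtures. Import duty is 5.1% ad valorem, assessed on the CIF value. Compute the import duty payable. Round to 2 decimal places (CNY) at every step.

Import duty = 13985.10 × 5.1% = 713.24

Import duty: CNY 713.24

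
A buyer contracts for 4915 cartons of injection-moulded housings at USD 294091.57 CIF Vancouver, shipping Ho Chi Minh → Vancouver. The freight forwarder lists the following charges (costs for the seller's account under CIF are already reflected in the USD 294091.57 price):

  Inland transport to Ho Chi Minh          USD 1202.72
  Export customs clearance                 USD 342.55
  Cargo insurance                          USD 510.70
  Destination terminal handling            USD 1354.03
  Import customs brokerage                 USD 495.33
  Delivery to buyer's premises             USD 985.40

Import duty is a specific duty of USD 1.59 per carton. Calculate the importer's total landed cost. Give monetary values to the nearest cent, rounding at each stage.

CIF: the seller pays costs through ocean freight and marine insurance to the destination port.
Already in the invoice (seller's account under CIF): inland to port, export clearance, insurance — exclude.
The CIF price already equals the CIF value: 294091.57
Import duty = 4915 × 1.59 = 7814.85
Buyer bears: destination terminal 1354.03 + brokerage 495.33 + delivery 985.40 + duty 7814.85 = 10649.61
Landed cost = invoice 294091.57 + 10649.61 = 304741.18

Total landed cost: USD 304741.18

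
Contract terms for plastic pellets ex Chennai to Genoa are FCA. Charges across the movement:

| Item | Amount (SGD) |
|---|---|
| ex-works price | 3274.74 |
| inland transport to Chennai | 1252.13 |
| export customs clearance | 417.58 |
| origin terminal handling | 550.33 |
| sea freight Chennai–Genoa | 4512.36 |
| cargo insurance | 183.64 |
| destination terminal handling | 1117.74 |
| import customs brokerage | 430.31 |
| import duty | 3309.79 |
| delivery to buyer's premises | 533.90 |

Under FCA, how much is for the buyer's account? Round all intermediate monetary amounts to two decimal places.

Buyer's account: SGD 10638.07

FCA: the seller delivers export-cleared goods to the carrier; the buyer bears costs from that point.
Seller's account: goods 3274.74 + inland to port 1252.13 + export clearance 417.58 = 4944.45
Buyer's account: origin terminal 550.33 + freight 4512.36 + insurance 183.64 + destination terminal 1117.74 + brokerage 430.31 + duty 3309.79 + delivery 533.90 = 10638.07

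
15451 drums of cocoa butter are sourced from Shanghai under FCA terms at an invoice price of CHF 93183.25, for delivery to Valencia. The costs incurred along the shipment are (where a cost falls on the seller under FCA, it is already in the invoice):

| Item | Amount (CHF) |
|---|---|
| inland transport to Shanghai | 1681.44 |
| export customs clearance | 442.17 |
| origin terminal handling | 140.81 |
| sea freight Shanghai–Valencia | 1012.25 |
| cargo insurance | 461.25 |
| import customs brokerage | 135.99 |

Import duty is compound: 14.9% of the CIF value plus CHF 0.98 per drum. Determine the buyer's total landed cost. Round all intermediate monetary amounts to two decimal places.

Total landed cost: CHF 124200.37

FCA: the seller delivers export-cleared goods to the carrier; the buyer bears costs from that point.
Already in the invoice (seller's account under FCA): inland to port, export clearance — exclude.
CIF value = FCA price + origin terminal + freight + insurance = 93183.25 + 140.81 + 1012.25 + 461.25 = 94797.56
Ad valorem component: 94797.56 × 14.9% = 14124.84
Specific component: 15451 × 0.98 = 15141.98
Import duty = 14124.84 + 15141.98 = 29266.82
Buyer bears: origin terminal 140.81 + freight 1012.25 + insurance 461.25 + brokerage 135.99 + duty 29266.82 = 31017.12
Landed cost = invoice 93183.25 + 31017.12 = 124200.37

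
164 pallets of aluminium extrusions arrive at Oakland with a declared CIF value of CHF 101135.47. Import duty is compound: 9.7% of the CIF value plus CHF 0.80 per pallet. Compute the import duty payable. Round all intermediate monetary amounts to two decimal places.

Import duty: CHF 9941.34

Ad valorem component: 101135.47 × 9.7% = 9810.14
Specific component: 164 × 0.80 = 131.20
Import duty = 9810.14 + 131.20 = 9941.34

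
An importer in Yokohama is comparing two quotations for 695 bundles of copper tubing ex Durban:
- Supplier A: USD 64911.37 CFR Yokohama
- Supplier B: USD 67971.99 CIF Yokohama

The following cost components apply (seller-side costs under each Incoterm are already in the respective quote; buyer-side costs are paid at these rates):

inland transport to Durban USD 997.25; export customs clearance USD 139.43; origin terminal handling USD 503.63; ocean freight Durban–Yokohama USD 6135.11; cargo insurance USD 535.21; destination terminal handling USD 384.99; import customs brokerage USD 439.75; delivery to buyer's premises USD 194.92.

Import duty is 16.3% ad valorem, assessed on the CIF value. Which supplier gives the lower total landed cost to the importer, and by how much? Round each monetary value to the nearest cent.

Supplier A is cheaper by USD 2937.05

Supplier A (CFR):
CIF value = CFR price + insurance = 64911.37 + 535.21 = 65446.58
Import duty = 65446.58 × 16.3% = 10667.79
Buyer bears (A): 535.21 + 384.99 + 439.75 + 194.92 = 1554.87
Landed cost (A) = invoice 64911.37 + 1554.87 + duty 10667.79 = 77134.03
Supplier B (CIF):
The CIF price already equals the CIF value: 67971.99
Import duty = 67971.99 × 16.3% = 11079.43
Buyer bears (B): 384.99 + 439.75 + 194.92 = 1019.66
Landed cost (B) = invoice 67971.99 + 1019.66 + duty 11079.43 = 80071.08
Difference = |77134.03 − 80071.08| = 2937.05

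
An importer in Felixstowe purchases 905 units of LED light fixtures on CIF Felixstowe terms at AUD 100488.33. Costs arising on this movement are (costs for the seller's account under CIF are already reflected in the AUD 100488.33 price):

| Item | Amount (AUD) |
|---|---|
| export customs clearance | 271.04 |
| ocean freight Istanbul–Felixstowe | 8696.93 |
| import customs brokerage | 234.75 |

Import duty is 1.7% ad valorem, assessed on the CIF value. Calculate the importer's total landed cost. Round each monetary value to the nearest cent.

Total landed cost: AUD 102431.38

CIF: the seller pays costs through ocean freight and marine insurance to the destination port.
Already in the invoice (seller's account under CIF): export clearance, freight — exclude.
The CIF price already equals the CIF value: 100488.33
Import duty = 100488.33 × 1.7% = 1708.30
Buyer bears: brokerage 234.75 + duty 1708.30 = 1943.05
Landed cost = invoice 100488.33 + 1943.05 = 102431.38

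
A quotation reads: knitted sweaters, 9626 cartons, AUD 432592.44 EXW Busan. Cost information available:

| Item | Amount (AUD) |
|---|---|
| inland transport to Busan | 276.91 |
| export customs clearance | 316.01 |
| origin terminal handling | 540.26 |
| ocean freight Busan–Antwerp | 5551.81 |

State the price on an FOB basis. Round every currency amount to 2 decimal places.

FOB price: AUD 433725.62

Not relevant to the conversion: freight — on the buyer under both terms; not part of either seller's price.
From EXW to FOB, the seller additionally bears: inland to port, export clearance, origin terminal.
FOB price = 432592.44 + 276.91 + 316.01 + 540.26 = 433725.62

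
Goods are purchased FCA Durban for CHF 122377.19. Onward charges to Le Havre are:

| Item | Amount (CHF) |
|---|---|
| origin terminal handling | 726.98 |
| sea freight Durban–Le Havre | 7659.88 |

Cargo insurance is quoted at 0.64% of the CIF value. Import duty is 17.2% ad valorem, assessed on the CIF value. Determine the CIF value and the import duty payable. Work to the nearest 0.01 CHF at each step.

Let C be the CIF value. C = FCA price + pre-shipment costs + freight + 0.64% × C
C − 0.64% × C = 122377.19 + 726.98 + 7659.88
0.9936 × C = 130764.05
C = 130764.05 / 0.9936 = 131606.33
Insurance premium = 0.64% × 131606.33 = 842.28
Import duty = 131606.33 × 17.2% = 22636.29

CIF value: CHF 131606.33; import duty: CHF 22636.29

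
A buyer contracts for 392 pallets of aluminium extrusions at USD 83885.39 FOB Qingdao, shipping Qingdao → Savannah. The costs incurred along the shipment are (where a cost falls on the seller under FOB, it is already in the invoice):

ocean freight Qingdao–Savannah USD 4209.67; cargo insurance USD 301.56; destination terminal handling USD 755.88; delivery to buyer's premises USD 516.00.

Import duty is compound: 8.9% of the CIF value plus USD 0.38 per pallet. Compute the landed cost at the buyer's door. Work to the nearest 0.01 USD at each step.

FOB: the seller bears costs until goods are on board at the origin port; the buyer bears freight, insurance and all costs thereafter.
CIF value = FOB price + freight + insurance = 83885.39 + 4209.67 + 301.56 = 88396.62
Ad valorem component: 88396.62 × 8.9% = 7867.30
Specific component: 392 × 0.38 = 148.96
Import duty = 7867.30 + 148.96 = 8016.26
Buyer bears: freight 4209.67 + insurance 301.56 + destination terminal 755.88 + delivery 516.00 + duty 8016.26 = 13799.37
Landed cost = invoice 83885.39 + 13799.37 = 97684.76

Total landed cost: USD 97684.76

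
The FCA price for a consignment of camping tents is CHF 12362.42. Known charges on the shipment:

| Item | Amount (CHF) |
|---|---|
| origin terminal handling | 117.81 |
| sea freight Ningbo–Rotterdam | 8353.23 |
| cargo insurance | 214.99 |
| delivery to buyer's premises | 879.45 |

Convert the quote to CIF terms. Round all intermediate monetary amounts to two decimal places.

Not relevant to the conversion: delivery — on the buyer under both terms; not part of either seller's price.
From FCA to CIF, the seller additionally bears: origin terminal, freight, insurance.
CIF price = 12362.42 + 117.81 + 8353.23 + 214.99 = 21048.45

CIF price: CHF 21048.45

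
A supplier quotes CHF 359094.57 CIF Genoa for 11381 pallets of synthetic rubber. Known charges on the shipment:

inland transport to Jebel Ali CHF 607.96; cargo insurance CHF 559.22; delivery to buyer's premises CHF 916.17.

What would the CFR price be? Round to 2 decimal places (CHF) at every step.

CFR price: CHF 358535.35

Not relevant to the conversion: inland to port — on the seller under both CIF and CFR; already in the CIF price and stays in the CFR price. delivery — on the buyer under both terms; not part of either seller's price.
From CIF to CFR, the seller no longer bears: insurance.
CFR price = 359094.57 − 559.22 = 358535.35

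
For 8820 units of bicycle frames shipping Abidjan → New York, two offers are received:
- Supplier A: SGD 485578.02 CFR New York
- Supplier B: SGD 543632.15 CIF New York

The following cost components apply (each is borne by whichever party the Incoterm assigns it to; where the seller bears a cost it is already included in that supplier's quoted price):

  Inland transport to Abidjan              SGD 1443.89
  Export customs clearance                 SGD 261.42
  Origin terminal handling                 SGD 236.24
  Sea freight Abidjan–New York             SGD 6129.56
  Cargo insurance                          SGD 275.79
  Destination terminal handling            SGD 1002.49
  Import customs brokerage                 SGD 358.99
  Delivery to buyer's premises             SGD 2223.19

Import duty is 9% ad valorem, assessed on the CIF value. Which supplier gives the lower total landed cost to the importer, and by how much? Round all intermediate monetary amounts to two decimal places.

Supplier A (CFR):
CIF value = CFR price + insurance = 485578.02 + 275.79 = 485853.81
Import duty = 485853.81 × 9% = 43726.84
Buyer bears (A): 275.79 + 1002.49 + 358.99 + 2223.19 = 3860.46
Landed cost (A) = invoice 485578.02 + 3860.46 + duty 43726.84 = 533165.32
Supplier B (CIF):
The CIF price already equals the CIF value: 543632.15
Import duty = 543632.15 × 9% = 48926.89
Buyer bears (B): 1002.49 + 358.99 + 2223.19 = 3584.67
Landed cost (B) = invoice 543632.15 + 3584.67 + duty 48926.89 = 596143.71
Difference = |533165.32 − 596143.71| = 62978.39

Supplier A is cheaper by SGD 62978.39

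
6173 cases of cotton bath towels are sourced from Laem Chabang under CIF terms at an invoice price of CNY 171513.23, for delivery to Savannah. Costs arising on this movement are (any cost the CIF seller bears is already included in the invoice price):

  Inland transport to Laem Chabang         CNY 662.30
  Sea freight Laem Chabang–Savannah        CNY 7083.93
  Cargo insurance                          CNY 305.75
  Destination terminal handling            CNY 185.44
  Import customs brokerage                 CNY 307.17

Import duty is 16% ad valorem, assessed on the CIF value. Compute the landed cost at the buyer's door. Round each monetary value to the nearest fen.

Total landed cost: CNY 199447.96

CIF: the seller pays costs through ocean freight and marine insurance to the destination port.
Already in the invoice (seller's account under CIF): inland to port, freight, insurance — exclude.
The CIF price already equals the CIF value: 171513.23
Import duty = 171513.23 × 16% = 27442.12
Buyer bears: destination terminal 185.44 + brokerage 307.17 + duty 27442.12 = 27934.73
Landed cost = invoice 171513.23 + 27934.73 = 199447.96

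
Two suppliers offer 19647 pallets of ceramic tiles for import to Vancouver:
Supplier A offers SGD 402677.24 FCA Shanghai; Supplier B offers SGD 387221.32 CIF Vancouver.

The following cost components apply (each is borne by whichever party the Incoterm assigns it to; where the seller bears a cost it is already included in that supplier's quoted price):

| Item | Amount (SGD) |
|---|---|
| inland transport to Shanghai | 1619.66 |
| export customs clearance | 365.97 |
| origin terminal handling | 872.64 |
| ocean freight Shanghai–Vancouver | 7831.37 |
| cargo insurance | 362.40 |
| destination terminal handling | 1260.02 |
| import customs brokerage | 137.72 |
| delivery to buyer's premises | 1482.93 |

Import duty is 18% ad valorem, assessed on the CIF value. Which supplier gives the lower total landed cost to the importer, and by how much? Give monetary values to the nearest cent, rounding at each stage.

Supplier A (FCA):
CIF value = FCA price + origin terminal + freight + insurance = 402677.24 + 872.64 + 7831.37 + 362.40 = 411743.65
Import duty = 411743.65 × 18% = 74113.86
Buyer bears (A): 872.64 + 7831.37 + 362.40 + 1260.02 + 137.72 + 1482.93 = 11947.08
Landed cost (A) = invoice 402677.24 + 11947.08 + duty 74113.86 = 488738.18
Supplier B (CIF):
The CIF price already equals the CIF value: 387221.32
Import duty = 387221.32 × 18% = 69699.84
Buyer bears (B): 1260.02 + 137.72 + 1482.93 = 2880.67
Landed cost (B) = invoice 387221.32 + 2880.67 + duty 69699.84 = 459801.83
Difference = |488738.18 − 459801.83| = 28936.35

Supplier B is cheaper by SGD 28936.35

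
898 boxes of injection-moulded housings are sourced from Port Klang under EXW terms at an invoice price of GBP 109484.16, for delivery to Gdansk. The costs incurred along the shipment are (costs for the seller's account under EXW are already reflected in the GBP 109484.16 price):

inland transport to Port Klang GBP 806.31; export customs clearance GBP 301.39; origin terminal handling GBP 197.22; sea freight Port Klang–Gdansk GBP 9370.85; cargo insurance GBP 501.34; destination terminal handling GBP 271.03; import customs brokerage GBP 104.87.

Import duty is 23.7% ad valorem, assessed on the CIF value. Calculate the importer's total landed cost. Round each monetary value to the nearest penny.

Total landed cost: GBP 149633.89

EXW: the seller makes goods available at their premises; the buyer bears all onward costs.
CIF value = EXW price + inland to port + export clearance + origin terminal + freight + insurance = 109484.16 + 806.31 + 301.39 + 197.22 + 9370.85 + 501.34 = 120661.27
Import duty = 120661.27 × 23.7% = 28596.72
Buyer bears: inland to port 806.31 + export clearance 301.39 + origin terminal 197.22 + freight 9370.85 + insurance 501.34 + destination terminal 271.03 + brokerage 104.87 + duty 28596.72 = 40149.73
Landed cost = invoice 109484.16 + 40149.73 = 149633.89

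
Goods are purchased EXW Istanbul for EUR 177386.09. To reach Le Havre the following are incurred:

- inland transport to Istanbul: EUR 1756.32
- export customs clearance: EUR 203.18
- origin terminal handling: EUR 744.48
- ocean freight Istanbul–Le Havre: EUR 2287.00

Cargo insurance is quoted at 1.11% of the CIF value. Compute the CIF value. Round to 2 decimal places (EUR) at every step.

Let C be the CIF value. C = EXW price + pre-shipment costs + freight + 1.11% × C
C − 1.11% × C = 177386.09 + 1756.32 + 203.18 + 744.48 + 2287.00
0.9889 × C = 182377.07
C = 182377.07 / 0.9889 = 184424.18
Insurance premium = 1.11% × 184424.18 = 2047.11

CIF value: EUR 184424.18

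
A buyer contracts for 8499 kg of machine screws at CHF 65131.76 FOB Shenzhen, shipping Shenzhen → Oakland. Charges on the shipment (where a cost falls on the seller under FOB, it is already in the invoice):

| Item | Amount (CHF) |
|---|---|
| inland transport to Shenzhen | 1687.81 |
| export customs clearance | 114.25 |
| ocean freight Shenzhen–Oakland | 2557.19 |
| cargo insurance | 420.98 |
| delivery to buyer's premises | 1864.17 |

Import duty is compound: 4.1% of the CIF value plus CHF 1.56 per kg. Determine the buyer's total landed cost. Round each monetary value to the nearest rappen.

FOB: the seller bears costs until goods are on board at the origin port; the buyer bears freight, insurance and all costs thereafter.
Already in the invoice (seller's account under FOB): inland to port, export clearance — exclude.
CIF value = FOB price + freight + insurance = 65131.76 + 2557.19 + 420.98 = 68109.93
Ad valorem component: 68109.93 × 4.1% = 2792.51
Specific component: 8499 × 1.56 = 13258.44
Import duty = 2792.51 + 13258.44 = 16050.95
Buyer bears: freight 2557.19 + insurance 420.98 + delivery 1864.17 + duty 16050.95 = 20893.29
Landed cost = invoice 65131.76 + 20893.29 = 86025.05

Total landed cost: CHF 86025.05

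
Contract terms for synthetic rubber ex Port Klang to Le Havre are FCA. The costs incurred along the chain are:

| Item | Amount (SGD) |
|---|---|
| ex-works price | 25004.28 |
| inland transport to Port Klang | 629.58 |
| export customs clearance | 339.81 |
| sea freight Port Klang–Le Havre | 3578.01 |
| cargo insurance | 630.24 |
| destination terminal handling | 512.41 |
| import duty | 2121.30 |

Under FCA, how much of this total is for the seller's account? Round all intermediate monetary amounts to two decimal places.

Seller's account: SGD 25973.67

FCA: the seller delivers export-cleared goods to the carrier; the buyer bears costs from that point.
Seller's account: goods 25004.28 + inland to port 629.58 + export clearance 339.81 = 25973.67
Buyer's account: freight 3578.01 + insurance 630.24 + destination terminal 512.41 + duty 2121.30 = 6841.96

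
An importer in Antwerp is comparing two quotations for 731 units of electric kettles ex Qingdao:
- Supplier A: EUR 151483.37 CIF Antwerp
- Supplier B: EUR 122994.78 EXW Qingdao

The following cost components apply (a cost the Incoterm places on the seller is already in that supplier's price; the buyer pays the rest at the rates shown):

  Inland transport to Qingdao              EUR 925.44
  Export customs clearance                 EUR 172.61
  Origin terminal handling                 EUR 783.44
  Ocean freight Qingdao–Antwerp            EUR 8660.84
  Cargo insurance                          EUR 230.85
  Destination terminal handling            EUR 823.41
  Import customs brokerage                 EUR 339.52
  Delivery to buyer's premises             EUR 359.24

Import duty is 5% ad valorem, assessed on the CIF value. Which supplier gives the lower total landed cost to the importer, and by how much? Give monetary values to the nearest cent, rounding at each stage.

Supplier B is cheaper by EUR 18601.18

Supplier A (CIF):
The CIF price already equals the CIF value: 151483.37
Import duty = 151483.37 × 5% = 7574.17
Buyer bears (A): 823.41 + 339.52 + 359.24 = 1522.17
Landed cost (A) = invoice 151483.37 + 1522.17 + duty 7574.17 = 160579.71
Supplier B (EXW):
CIF value = EXW price + inland to port + export clearance + origin terminal + freight + insurance = 122994.78 + 925.44 + 172.61 + 783.44 + 8660.84 + 230.85 = 133767.96
Import duty = 133767.96 × 5% = 6688.40
Buyer bears (B): 925.44 + 172.61 + 783.44 + 8660.84 + 230.85 + 823.41 + 339.52 + 359.24 = 12295.35
Landed cost (B) = invoice 122994.78 + 12295.35 + duty 6688.40 = 141978.53
Difference = |160579.71 − 141978.53| = 18601.18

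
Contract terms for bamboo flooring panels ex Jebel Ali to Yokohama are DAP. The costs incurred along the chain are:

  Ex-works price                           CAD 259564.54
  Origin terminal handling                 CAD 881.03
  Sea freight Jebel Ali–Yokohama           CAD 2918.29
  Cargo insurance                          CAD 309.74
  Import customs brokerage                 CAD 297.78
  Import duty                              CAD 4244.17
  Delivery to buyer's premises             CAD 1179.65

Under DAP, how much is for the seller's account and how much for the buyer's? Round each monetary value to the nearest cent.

Seller: CAD 264853.25; buyer: CAD 4541.95

DAP: the seller bears all costs to the named destination except import duty and clearance.
Seller's account: goods 259564.54 + origin terminal 881.03 + freight 2918.29 + insurance 309.74 + delivery 1179.65 = 264853.25
Buyer's account: brokerage 297.78 + duty 4244.17 = 4541.95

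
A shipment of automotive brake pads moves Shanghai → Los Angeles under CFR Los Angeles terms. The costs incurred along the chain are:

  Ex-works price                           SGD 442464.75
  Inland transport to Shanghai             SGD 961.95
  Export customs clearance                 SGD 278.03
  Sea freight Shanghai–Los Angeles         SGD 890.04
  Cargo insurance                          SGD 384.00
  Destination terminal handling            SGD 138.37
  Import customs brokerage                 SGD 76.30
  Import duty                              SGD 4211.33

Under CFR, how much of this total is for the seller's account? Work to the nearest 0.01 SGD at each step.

CFR: the seller pays costs through ocean freight to the destination port, but not insurance.
Seller's account: goods 442464.75 + inland to port 961.95 + export clearance 278.03 + freight 890.04 = 444594.77
Buyer's account: insurance 384.00 + destination terminal 138.37 + brokerage 76.30 + duty 4211.33 = 4810.00

Seller's account: SGD 444594.77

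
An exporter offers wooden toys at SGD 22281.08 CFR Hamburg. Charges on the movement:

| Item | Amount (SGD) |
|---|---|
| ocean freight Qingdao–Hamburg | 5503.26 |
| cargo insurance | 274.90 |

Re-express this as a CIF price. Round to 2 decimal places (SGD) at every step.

Not relevant to the conversion: freight — on the seller under both CFR and CIF; already in the CFR price and stays in the CIF price.
From CFR to CIF, the seller additionally bears: insurance.
CIF price = 22281.08 + 274.90 = 22555.98

CIF price: SGD 22555.98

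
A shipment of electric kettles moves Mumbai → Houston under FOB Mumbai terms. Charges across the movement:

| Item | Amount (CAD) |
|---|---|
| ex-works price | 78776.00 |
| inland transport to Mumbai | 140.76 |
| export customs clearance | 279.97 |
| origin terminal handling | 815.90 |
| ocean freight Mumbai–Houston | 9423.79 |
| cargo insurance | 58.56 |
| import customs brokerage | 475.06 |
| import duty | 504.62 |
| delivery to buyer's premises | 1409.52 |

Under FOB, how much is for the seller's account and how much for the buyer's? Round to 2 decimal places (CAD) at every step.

Seller: CAD 80012.63; buyer: CAD 11871.55

FOB: the seller bears costs until goods are on board at the origin port; the buyer bears freight, insurance and all costs thereafter.
Seller's account: goods 78776.00 + inland to port 140.76 + export clearance 279.97 + origin terminal 815.90 = 80012.63
Buyer's account: freight 9423.79 + insurance 58.56 + brokerage 475.06 + duty 504.62 + delivery 1409.52 = 11871.55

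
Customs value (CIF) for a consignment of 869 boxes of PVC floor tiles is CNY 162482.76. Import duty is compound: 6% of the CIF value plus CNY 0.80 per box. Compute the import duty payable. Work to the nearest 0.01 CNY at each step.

Ad valorem component: 162482.76 × 6% = 9748.97
Specific component: 869 × 0.80 = 695.20
Import duty = 9748.97 + 695.20 = 10444.17

Import duty: CNY 10444.17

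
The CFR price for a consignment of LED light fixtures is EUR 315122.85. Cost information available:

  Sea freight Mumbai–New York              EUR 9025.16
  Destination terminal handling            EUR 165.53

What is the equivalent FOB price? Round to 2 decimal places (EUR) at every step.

FOB price: EUR 306097.69

Not relevant to the conversion: destination terminal — on the buyer under both terms; not part of either seller's price.
From CFR to FOB, the seller no longer bears: freight.
FOB price = 315122.85 − 9025.16 = 306097.69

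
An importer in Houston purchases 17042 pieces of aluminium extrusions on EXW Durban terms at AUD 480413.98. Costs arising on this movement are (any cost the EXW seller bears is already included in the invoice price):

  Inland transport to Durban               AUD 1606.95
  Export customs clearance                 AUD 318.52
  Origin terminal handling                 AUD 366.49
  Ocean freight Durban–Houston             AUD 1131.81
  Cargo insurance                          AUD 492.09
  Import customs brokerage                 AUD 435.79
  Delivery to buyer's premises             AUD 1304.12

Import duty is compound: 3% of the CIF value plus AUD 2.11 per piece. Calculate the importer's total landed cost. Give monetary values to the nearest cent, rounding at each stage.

Total landed cost: AUD 536558.27

EXW: the seller makes goods available at their premises; the buyer bears all onward costs.
CIF value = EXW price + inland to port + export clearance + origin terminal + freight + insurance = 480413.98 + 1606.95 + 318.52 + 366.49 + 1131.81 + 492.09 = 484329.84
Ad valorem component: 484329.84 × 3% = 14529.90
Specific component: 17042 × 2.11 = 35958.62
Import duty = 14529.90 + 35958.62 = 50488.52
Buyer bears: inland to port 1606.95 + export clearance 318.52 + origin terminal 366.49 + freight 1131.81 + insurance 492.09 + brokerage 435.79 + delivery 1304.12 + duty 50488.52 = 56144.29
Landed cost = invoice 480413.98 + 56144.29 = 536558.27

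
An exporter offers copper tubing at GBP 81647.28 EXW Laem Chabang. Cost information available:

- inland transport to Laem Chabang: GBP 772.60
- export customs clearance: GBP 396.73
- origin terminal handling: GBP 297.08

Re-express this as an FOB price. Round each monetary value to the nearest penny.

From EXW to FOB, the seller additionally bears: inland to port, export clearance, origin terminal.
FOB price = 81647.28 + 772.60 + 396.73 + 297.08 = 83113.69

FOB price: GBP 83113.69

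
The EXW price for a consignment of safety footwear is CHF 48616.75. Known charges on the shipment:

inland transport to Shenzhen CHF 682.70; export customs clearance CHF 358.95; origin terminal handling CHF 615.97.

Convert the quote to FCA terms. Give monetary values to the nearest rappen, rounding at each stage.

FCA price: CHF 49658.40

Not relevant to the conversion: origin terminal — on the buyer under both terms; not part of either seller's price.
From EXW to FCA, the seller additionally bears: inland to port, export clearance.
FCA price = 48616.75 + 682.70 + 358.95 = 49658.40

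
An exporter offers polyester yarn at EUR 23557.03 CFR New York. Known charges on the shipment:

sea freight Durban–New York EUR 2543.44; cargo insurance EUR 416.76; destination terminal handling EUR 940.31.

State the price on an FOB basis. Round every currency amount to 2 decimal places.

FOB price: EUR 21013.59

Not relevant to the conversion: insurance, destination terminal — on the buyer under both terms; not part of either seller's price.
From CFR to FOB, the seller no longer bears: freight.
FOB price = 23557.03 − 2543.44 = 21013.59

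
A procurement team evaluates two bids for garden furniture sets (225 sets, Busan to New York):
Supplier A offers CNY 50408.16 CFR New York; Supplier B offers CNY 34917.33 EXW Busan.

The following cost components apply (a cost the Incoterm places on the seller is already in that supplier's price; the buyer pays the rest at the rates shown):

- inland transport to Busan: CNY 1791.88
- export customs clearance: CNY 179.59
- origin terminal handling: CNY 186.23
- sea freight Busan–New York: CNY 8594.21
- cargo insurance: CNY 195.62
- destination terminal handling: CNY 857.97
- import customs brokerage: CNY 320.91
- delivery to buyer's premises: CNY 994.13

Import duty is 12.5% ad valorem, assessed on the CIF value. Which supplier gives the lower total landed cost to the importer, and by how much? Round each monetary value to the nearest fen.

Supplier B is cheaper by CNY 5331.28

Supplier A (CFR):
CIF value = CFR price + insurance = 50408.16 + 195.62 = 50603.78
Import duty = 50603.78 × 12.5% = 6325.47
Buyer bears (A): 195.62 + 857.97 + 320.91 + 994.13 = 2368.63
Landed cost (A) = invoice 50408.16 + 2368.63 + duty 6325.47 = 59102.26
Supplier B (EXW):
CIF value = EXW price + inland to port + export clearance + origin terminal + freight + insurance = 34917.33 + 1791.88 + 179.59 + 186.23 + 8594.21 + 195.62 = 45864.86
Import duty = 45864.86 × 12.5% = 5733.11
Buyer bears (B): 1791.88 + 179.59 + 186.23 + 8594.21 + 195.62 + 857.97 + 320.91 + 994.13 = 13120.54
Landed cost (B) = invoice 34917.33 + 13120.54 + duty 5733.11 = 53770.98
Difference = |59102.26 − 53770.98| = 5331.28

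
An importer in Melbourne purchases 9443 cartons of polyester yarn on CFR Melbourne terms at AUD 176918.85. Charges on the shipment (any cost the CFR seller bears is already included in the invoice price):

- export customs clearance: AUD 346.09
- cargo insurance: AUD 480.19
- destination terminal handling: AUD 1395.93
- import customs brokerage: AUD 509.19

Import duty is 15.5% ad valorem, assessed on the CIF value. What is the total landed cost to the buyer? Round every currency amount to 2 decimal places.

CFR: the seller pays costs through ocean freight to the destination port, but not insurance.
Already in the invoice (seller's account under CFR): export clearance — exclude.
CIF value = CFR price + insurance = 176918.85 + 480.19 = 177399.04
Import duty = 177399.04 × 15.5% = 27496.85
Buyer bears: insurance 480.19 + destination terminal 1395.93 + brokerage 509.19 + duty 27496.85 = 29882.16
Landed cost = invoice 176918.85 + 29882.16 = 206801.01

Total landed cost: AUD 206801.01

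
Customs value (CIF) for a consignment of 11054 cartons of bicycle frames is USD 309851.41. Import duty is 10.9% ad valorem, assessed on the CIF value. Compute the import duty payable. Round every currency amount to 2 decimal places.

Import duty: USD 33773.80

Import duty = 309851.41 × 10.9% = 33773.80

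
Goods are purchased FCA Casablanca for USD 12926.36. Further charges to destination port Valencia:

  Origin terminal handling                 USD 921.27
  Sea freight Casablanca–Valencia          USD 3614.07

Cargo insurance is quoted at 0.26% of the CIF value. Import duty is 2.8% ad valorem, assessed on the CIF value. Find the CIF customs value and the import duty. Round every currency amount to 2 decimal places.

Let C be the CIF value. C = FCA price + pre-shipment costs + freight + 0.26% × C
C − 0.26% × C = 12926.36 + 921.27 + 3614.07
0.9974 × C = 17461.70
C = 17461.70 / 0.9974 = 17507.22
Insurance premium = 0.26% × 17507.22 = 45.52
Import duty = 17507.22 × 2.8% = 490.20

CIF value: USD 17507.22; import duty: USD 490.20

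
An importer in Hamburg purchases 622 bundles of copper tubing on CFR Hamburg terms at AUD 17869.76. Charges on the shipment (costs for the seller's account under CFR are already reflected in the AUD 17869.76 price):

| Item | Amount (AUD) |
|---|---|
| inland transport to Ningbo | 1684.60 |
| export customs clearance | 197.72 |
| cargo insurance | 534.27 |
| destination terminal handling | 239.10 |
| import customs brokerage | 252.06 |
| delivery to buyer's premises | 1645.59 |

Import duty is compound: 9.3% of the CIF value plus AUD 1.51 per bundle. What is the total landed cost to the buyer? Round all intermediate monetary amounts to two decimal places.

Total landed cost: AUD 23191.57

CFR: the seller pays costs through ocean freight to the destination port, but not insurance.
Already in the invoice (seller's account under CFR): inland to port, export clearance — exclude.
CIF value = CFR price + insurance = 17869.76 + 534.27 = 18404.03
Ad valorem component: 18404.03 × 9.3% = 1711.57
Specific component: 622 × 1.51 = 939.22
Import duty = 1711.57 + 939.22 = 2650.79
Buyer bears: insurance 534.27 + destination terminal 239.10 + brokerage 252.06 + delivery 1645.59 + duty 2650.79 = 5321.81
Landed cost = invoice 17869.76 + 5321.81 = 23191.57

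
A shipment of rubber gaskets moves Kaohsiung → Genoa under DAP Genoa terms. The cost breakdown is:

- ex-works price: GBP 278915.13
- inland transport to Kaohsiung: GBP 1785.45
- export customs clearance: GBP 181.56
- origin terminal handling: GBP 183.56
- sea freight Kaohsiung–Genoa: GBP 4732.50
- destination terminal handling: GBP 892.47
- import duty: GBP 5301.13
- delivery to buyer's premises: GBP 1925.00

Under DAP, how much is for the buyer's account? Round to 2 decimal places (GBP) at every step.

DAP: the seller bears all costs to the named destination except import duty and clearance.
Seller's account: goods 278915.13 + inland to port 1785.45 + export clearance 181.56 + origin terminal 183.56 + freight 4732.50 + destination terminal 892.47 + delivery 1925.00 = 288615.67
Buyer's account: duty 5301.13 = 5301.13

Buyer's account: GBP 5301.13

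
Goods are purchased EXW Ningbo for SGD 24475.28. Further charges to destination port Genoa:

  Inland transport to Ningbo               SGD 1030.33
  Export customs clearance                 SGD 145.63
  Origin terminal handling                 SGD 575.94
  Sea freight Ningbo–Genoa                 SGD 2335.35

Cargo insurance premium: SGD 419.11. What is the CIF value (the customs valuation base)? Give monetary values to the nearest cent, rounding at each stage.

CIF = EXW price + pre-shipment costs + freight + insurance
CIF = 24475.28 + 1030.33 + 145.63 + 575.94 + 2335.35 + 419.11 = 28981.64

CIF value: SGD 28981.64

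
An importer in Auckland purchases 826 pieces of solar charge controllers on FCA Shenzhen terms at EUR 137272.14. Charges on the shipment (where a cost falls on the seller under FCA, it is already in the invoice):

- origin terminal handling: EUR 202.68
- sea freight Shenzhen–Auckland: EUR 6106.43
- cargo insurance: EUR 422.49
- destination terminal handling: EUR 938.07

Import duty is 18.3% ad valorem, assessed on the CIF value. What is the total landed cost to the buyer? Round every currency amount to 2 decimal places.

Total landed cost: EUR 171294.49

FCA: the seller delivers export-cleared goods to the carrier; the buyer bears costs from that point.
CIF value = FCA price + origin terminal + freight + insurance = 137272.14 + 202.68 + 6106.43 + 422.49 = 144003.74
Import duty = 144003.74 × 18.3% = 26352.68
Buyer bears: origin terminal 202.68 + freight 6106.43 + insurance 422.49 + destination terminal 938.07 + duty 26352.68 = 34022.35
Landed cost = invoice 137272.14 + 34022.35 = 171294.49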